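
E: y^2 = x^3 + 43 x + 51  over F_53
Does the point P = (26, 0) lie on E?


Check whether y^2 = x^3 + 43 x + 51 (mod 53) for (x, y) = (26, 0).
LHS: y^2 = 0^2 mod 53 = 0
RHS: x^3 + 43 x + 51 = 26^3 + 43*26 + 51 mod 53 = 36
LHS != RHS

No, not on the curve


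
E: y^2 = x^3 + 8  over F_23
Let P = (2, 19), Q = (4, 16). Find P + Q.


P != Q, so use the chord formula.
s = (y2 - y1) / (x2 - x1) = (20) / (2) mod 23 = 10
x3 = s^2 - x1 - x2 mod 23 = 10^2 - 2 - 4 = 2
y3 = s (x1 - x3) - y1 mod 23 = 10 * (2 - 2) - 19 = 4

P + Q = (2, 4)


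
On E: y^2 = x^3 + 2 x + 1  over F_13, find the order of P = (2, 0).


Compute successive multiples of P until we hit O:
  1P = (2, 0)
  2P = O

ord(P) = 2


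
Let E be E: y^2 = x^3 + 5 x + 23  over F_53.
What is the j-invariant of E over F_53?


Delta = -16(4 a^3 + 27 b^2) mod 53 = 11
-1728 * (4 a)^3 = -1728 * (4*5)^3 mod 53 = 43
j = 43 * 11^(-1) mod 53 = 28

j = 28 (mod 53)


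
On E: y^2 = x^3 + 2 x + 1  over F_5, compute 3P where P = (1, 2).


k = 3 = 11_2 (binary, LSB first: 11)
Double-and-add from P = (1, 2):
  bit 0 = 1: acc = O + (1, 2) = (1, 2)
  bit 1 = 1: acc = (1, 2) + (3, 3) = (0, 1)

3P = (0, 1)


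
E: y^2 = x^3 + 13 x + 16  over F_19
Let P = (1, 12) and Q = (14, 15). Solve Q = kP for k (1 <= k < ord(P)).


Enumerate multiples of P until we hit Q = (14, 15):
  1P = (1, 12)
  2P = (9, 8)
  3P = (14, 4)
  4P = (10, 14)
  5P = (5, 4)
  6P = (17, 1)
  7P = (6, 14)
  8P = (0, 15)
  9P = (8, 9)
  10P = (16, 8)
  11P = (3, 5)
  12P = (13, 11)
  13P = (12, 0)
  14P = (13, 8)
  15P = (3, 14)
  16P = (16, 11)
  17P = (8, 10)
  18P = (0, 4)
  19P = (6, 5)
  20P = (17, 18)
  21P = (5, 15)
  22P = (10, 5)
  23P = (14, 15)
Match found at i = 23.

k = 23


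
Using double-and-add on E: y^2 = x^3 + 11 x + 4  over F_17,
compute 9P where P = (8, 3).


k = 9 = 1001_2 (binary, LSB first: 1001)
Double-and-add from P = (8, 3):
  bit 0 = 1: acc = O + (8, 3) = (8, 3)
  bit 1 = 0: acc unchanged = (8, 3)
  bit 2 = 0: acc unchanged = (8, 3)
  bit 3 = 1: acc = (8, 3) + (0, 15) = (7, 4)

9P = (7, 4)


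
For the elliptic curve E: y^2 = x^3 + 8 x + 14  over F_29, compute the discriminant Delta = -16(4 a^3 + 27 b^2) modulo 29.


4 a^3 + 27 b^2 = 4*8^3 + 27*14^2 = 2048 + 5292 = 7340
Delta = -16 * (7340) = -117440
Delta mod 29 = 10

Delta = 10 (mod 29)


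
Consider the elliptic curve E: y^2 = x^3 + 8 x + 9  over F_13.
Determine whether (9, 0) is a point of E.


Check whether y^2 = x^3 + 8 x + 9 (mod 13) for (x, y) = (9, 0).
LHS: y^2 = 0^2 mod 13 = 0
RHS: x^3 + 8 x + 9 = 9^3 + 8*9 + 9 mod 13 = 4
LHS != RHS

No, not on the curve


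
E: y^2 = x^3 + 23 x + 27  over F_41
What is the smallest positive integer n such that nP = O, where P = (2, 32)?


Compute successive multiples of P until we hit O:
  1P = (2, 32)
  2P = (28, 14)
  3P = (19, 5)
  4P = (36, 22)
  5P = (36, 19)
  6P = (19, 36)
  7P = (28, 27)
  8P = (2, 9)
  ... (continuing to 9P)
  9P = O

ord(P) = 9


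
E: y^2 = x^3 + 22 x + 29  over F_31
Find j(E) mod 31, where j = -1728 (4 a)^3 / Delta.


Delta = -16(4 a^3 + 27 b^2) mod 31 = 9
-1728 * (4 a)^3 = -1728 * (4*22)^3 mod 31 = 23
j = 23 * 9^(-1) mod 31 = 6

j = 6 (mod 31)


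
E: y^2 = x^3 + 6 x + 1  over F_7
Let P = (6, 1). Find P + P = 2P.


Doubling: s = (3 x1^2 + a) / (2 y1)
s = (3*6^2 + 6) / (2*1) mod 7 = 1
x3 = s^2 - 2 x1 mod 7 = 1^2 - 2*6 = 3
y3 = s (x1 - x3) - y1 mod 7 = 1 * (6 - 3) - 1 = 2

2P = (3, 2)


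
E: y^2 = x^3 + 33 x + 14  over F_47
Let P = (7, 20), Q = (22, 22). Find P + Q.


P != Q, so use the chord formula.
s = (y2 - y1) / (x2 - x1) = (2) / (15) mod 47 = 44
x3 = s^2 - x1 - x2 mod 47 = 44^2 - 7 - 22 = 27
y3 = s (x1 - x3) - y1 mod 47 = 44 * (7 - 27) - 20 = 40

P + Q = (27, 40)


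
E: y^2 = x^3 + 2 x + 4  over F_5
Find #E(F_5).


For each x in F_5, count y with y^2 = x^3 + 2 x + 4 mod 5:
  x = 0: RHS = 4, y in [2, 3]  -> 2 point(s)
  x = 2: RHS = 1, y in [1, 4]  -> 2 point(s)
  x = 4: RHS = 1, y in [1, 4]  -> 2 point(s)
Affine points: 6. Add the point at infinity: total = 7.

#E(F_5) = 7


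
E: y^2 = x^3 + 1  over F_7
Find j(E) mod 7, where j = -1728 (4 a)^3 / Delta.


Delta = -16(4 a^3 + 27 b^2) mod 7 = 2
-1728 * (4 a)^3 = -1728 * (4*0)^3 mod 7 = 0
j = 0 * 2^(-1) mod 7 = 0

j = 0 (mod 7)


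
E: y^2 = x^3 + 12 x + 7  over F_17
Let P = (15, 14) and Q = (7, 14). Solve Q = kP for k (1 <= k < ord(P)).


Enumerate multiples of P until we hit Q = (7, 14):
  1P = (15, 14)
  2P = (3, 6)
  3P = (7, 14)
Match found at i = 3.

k = 3


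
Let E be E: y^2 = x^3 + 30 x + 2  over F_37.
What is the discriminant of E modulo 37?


4 a^3 + 27 b^2 = 4*30^3 + 27*2^2 = 108000 + 108 = 108108
Delta = -16 * (108108) = -1729728
Delta mod 37 = 22

Delta = 22 (mod 37)


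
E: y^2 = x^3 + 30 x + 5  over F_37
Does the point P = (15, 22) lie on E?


Check whether y^2 = x^3 + 30 x + 5 (mod 37) for (x, y) = (15, 22).
LHS: y^2 = 22^2 mod 37 = 3
RHS: x^3 + 30 x + 5 = 15^3 + 30*15 + 5 mod 37 = 19
LHS != RHS

No, not on the curve


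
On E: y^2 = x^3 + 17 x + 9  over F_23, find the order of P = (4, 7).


Compute successive multiples of P until we hit O:
  1P = (4, 7)
  2P = (1, 2)
  3P = (8, 17)
  4P = (0, 3)
  5P = (20, 0)
  6P = (0, 20)
  7P = (8, 6)
  8P = (1, 21)
  ... (continuing to 10P)
  10P = O

ord(P) = 10


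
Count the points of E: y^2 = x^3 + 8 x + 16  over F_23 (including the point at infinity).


For each x in F_23, count y with y^2 = x^3 + 8 x + 16 mod 23:
  x = 0: RHS = 16, y in [4, 19]  -> 2 point(s)
  x = 1: RHS = 2, y in [5, 18]  -> 2 point(s)
  x = 6: RHS = 4, y in [2, 21]  -> 2 point(s)
  x = 7: RHS = 1, y in [1, 22]  -> 2 point(s)
  x = 9: RHS = 12, y in [9, 14]  -> 2 point(s)
  x = 11: RHS = 9, y in [3, 20]  -> 2 point(s)
  x = 12: RHS = 0, y in [0]  -> 1 point(s)
  x = 16: RHS = 8, y in [10, 13]  -> 2 point(s)
  x = 18: RHS = 12, y in [9, 14]  -> 2 point(s)
  x = 19: RHS = 12, y in [9, 14]  -> 2 point(s)
Affine points: 19. Add the point at infinity: total = 20.

#E(F_23) = 20


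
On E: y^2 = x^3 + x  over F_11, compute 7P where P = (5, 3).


k = 7 = 111_2 (binary, LSB first: 111)
Double-and-add from P = (5, 3):
  bit 0 = 1: acc = O + (5, 3) = (5, 3)
  bit 1 = 1: acc = (5, 3) + (5, 8) = O
  bit 2 = 1: acc = O + (5, 3) = (5, 3)

7P = (5, 3)


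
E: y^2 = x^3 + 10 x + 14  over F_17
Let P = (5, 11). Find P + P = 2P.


Doubling: s = (3 x1^2 + a) / (2 y1)
s = (3*5^2 + 10) / (2*11) mod 17 = 0
x3 = s^2 - 2 x1 mod 17 = 0^2 - 2*5 = 7
y3 = s (x1 - x3) - y1 mod 17 = 0 * (5 - 7) - 11 = 6

2P = (7, 6)


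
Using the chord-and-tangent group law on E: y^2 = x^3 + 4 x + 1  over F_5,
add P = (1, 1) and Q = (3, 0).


P != Q, so use the chord formula.
s = (y2 - y1) / (x2 - x1) = (4) / (2) mod 5 = 2
x3 = s^2 - x1 - x2 mod 5 = 2^2 - 1 - 3 = 0
y3 = s (x1 - x3) - y1 mod 5 = 2 * (1 - 0) - 1 = 1

P + Q = (0, 1)


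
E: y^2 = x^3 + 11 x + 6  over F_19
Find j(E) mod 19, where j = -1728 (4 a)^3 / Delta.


Delta = -16(4 a^3 + 27 b^2) mod 19 = 2
-1728 * (4 a)^3 = -1728 * (4*11)^3 mod 19 = 7
j = 7 * 2^(-1) mod 19 = 13

j = 13 (mod 19)


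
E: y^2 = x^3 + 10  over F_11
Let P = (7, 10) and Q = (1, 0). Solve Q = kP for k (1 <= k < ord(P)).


Enumerate multiples of P until we hit Q = (1, 0):
  1P = (7, 10)
  2P = (1, 0)
Match found at i = 2.

k = 2


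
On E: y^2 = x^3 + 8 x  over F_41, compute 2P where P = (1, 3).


Doubling: s = (3 x1^2 + a) / (2 y1)
s = (3*1^2 + 8) / (2*3) mod 41 = 36
x3 = s^2 - 2 x1 mod 41 = 36^2 - 2*1 = 23
y3 = s (x1 - x3) - y1 mod 41 = 36 * (1 - 23) - 3 = 25

2P = (23, 25)


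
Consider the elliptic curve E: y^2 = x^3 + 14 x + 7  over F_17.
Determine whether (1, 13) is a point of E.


Check whether y^2 = x^3 + 14 x + 7 (mod 17) for (x, y) = (1, 13).
LHS: y^2 = 13^2 mod 17 = 16
RHS: x^3 + 14 x + 7 = 1^3 + 14*1 + 7 mod 17 = 5
LHS != RHS

No, not on the curve


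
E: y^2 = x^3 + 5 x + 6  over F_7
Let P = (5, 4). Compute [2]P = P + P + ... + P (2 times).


k = 2 = 10_2 (binary, LSB first: 01)
Double-and-add from P = (5, 4):
  bit 0 = 0: acc unchanged = O
  bit 1 = 1: acc = O + (6, 0) = (6, 0)

2P = (6, 0)


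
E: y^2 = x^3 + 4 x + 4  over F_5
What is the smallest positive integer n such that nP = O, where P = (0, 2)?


Compute successive multiples of P until we hit O:
  1P = (0, 2)
  2P = (1, 2)
  3P = (4, 3)
  4P = (2, 0)
  5P = (4, 2)
  6P = (1, 3)
  7P = (0, 3)
  8P = O

ord(P) = 8


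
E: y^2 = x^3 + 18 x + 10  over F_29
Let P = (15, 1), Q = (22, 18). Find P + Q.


P != Q, so use the chord formula.
s = (y2 - y1) / (x2 - x1) = (17) / (7) mod 29 = 19
x3 = s^2 - x1 - x2 mod 29 = 19^2 - 15 - 22 = 5
y3 = s (x1 - x3) - y1 mod 29 = 19 * (15 - 5) - 1 = 15

P + Q = (5, 15)


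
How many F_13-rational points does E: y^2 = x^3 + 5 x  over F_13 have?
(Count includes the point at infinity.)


For each x in F_13, count y with y^2 = x^3 + 5 x + 0 mod 13:
  x = 0: RHS = 0, y in [0]  -> 1 point(s)
  x = 3: RHS = 3, y in [4, 9]  -> 2 point(s)
  x = 6: RHS = 12, y in [5, 8]  -> 2 point(s)
  x = 7: RHS = 1, y in [1, 12]  -> 2 point(s)
  x = 10: RHS = 10, y in [6, 7]  -> 2 point(s)
Affine points: 9. Add the point at infinity: total = 10.

#E(F_13) = 10


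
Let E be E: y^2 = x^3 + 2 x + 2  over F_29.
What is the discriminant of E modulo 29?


4 a^3 + 27 b^2 = 4*2^3 + 27*2^2 = 32 + 108 = 140
Delta = -16 * (140) = -2240
Delta mod 29 = 22

Delta = 22 (mod 29)


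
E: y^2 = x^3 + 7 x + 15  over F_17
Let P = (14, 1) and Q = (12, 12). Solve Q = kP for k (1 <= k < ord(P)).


Enumerate multiples of P until we hit Q = (12, 12):
  1P = (14, 1)
  2P = (6, 16)
  3P = (13, 12)
  4P = (9, 12)
  5P = (7, 4)
  6P = (0, 10)
  7P = (12, 5)
  8P = (12, 12)
Match found at i = 8.

k = 8


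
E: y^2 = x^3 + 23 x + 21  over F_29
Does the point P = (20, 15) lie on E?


Check whether y^2 = x^3 + 23 x + 21 (mod 29) for (x, y) = (20, 15).
LHS: y^2 = 15^2 mod 29 = 22
RHS: x^3 + 23 x + 21 = 20^3 + 23*20 + 21 mod 29 = 13
LHS != RHS

No, not on the curve


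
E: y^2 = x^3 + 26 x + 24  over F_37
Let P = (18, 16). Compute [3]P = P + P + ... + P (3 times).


k = 3 = 11_2 (binary, LSB first: 11)
Double-and-add from P = (18, 16):
  bit 0 = 1: acc = O + (18, 16) = (18, 16)
  bit 1 = 1: acc = (18, 16) + (4, 9) = (6, 27)

3P = (6, 27)


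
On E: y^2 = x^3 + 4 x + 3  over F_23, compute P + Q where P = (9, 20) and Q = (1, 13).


P != Q, so use the chord formula.
s = (y2 - y1) / (x2 - x1) = (16) / (15) mod 23 = 21
x3 = s^2 - x1 - x2 mod 23 = 21^2 - 9 - 1 = 17
y3 = s (x1 - x3) - y1 mod 23 = 21 * (9 - 17) - 20 = 19

P + Q = (17, 19)


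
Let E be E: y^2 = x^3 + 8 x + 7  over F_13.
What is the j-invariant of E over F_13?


Delta = -16(4 a^3 + 27 b^2) mod 13 = 1
-1728 * (4 a)^3 = -1728 * (4*8)^3 mod 13 = 8
j = 8 * 1^(-1) mod 13 = 8

j = 8 (mod 13)


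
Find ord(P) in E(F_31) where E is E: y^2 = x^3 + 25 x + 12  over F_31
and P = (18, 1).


Compute successive multiples of P until we hit O:
  1P = (18, 1)
  2P = (9, 6)
  3P = (20, 7)
  4P = (2, 16)
  5P = (12, 5)
  6P = (29, 27)
  7P = (17, 7)
  8P = (1, 21)
  ... (continuing to 27P)
  27P = O

ord(P) = 27


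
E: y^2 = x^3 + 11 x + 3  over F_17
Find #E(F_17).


For each x in F_17, count y with y^2 = x^3 + 11 x + 3 mod 17:
  x = 1: RHS = 15, y in [7, 10]  -> 2 point(s)
  x = 2: RHS = 16, y in [4, 13]  -> 2 point(s)
  x = 4: RHS = 9, y in [3, 14]  -> 2 point(s)
  x = 5: RHS = 13, y in [8, 9]  -> 2 point(s)
  x = 6: RHS = 13, y in [8, 9]  -> 2 point(s)
  x = 7: RHS = 15, y in [7, 10]  -> 2 point(s)
  x = 8: RHS = 8, y in [5, 12]  -> 2 point(s)
  x = 9: RHS = 15, y in [7, 10]  -> 2 point(s)
  x = 10: RHS = 8, y in [5, 12]  -> 2 point(s)
  x = 16: RHS = 8, y in [5, 12]  -> 2 point(s)
Affine points: 20. Add the point at infinity: total = 21.

#E(F_17) = 21


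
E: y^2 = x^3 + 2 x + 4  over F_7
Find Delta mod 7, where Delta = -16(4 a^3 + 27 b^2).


4 a^3 + 27 b^2 = 4*2^3 + 27*4^2 = 32 + 432 = 464
Delta = -16 * (464) = -7424
Delta mod 7 = 3

Delta = 3 (mod 7)


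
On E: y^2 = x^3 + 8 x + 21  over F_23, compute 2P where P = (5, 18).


Doubling: s = (3 x1^2 + a) / (2 y1)
s = (3*5^2 + 8) / (2*18) mod 23 = 17
x3 = s^2 - 2 x1 mod 23 = 17^2 - 2*5 = 3
y3 = s (x1 - x3) - y1 mod 23 = 17 * (5 - 3) - 18 = 16

2P = (3, 16)


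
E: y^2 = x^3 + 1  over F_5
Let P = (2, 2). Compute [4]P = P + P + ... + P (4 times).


k = 4 = 100_2 (binary, LSB first: 001)
Double-and-add from P = (2, 2):
  bit 0 = 0: acc unchanged = O
  bit 1 = 0: acc unchanged = O
  bit 2 = 1: acc = O + (0, 1) = (0, 1)

4P = (0, 1)


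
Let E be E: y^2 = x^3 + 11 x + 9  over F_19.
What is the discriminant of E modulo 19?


4 a^3 + 27 b^2 = 4*11^3 + 27*9^2 = 5324 + 2187 = 7511
Delta = -16 * (7511) = -120176
Delta mod 19 = 18

Delta = 18 (mod 19)


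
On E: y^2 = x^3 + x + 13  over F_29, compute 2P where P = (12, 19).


Doubling: s = (3 x1^2 + a) / (2 y1)
s = (3*12^2 + 1) / (2*19) mod 29 = 3
x3 = s^2 - 2 x1 mod 29 = 3^2 - 2*12 = 14
y3 = s (x1 - x3) - y1 mod 29 = 3 * (12 - 14) - 19 = 4

2P = (14, 4)


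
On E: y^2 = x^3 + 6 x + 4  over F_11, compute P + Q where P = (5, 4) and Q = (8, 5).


P != Q, so use the chord formula.
s = (y2 - y1) / (x2 - x1) = (1) / (3) mod 11 = 4
x3 = s^2 - x1 - x2 mod 11 = 4^2 - 5 - 8 = 3
y3 = s (x1 - x3) - y1 mod 11 = 4 * (5 - 3) - 4 = 4

P + Q = (3, 4)


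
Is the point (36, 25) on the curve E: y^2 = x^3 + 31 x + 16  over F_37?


Check whether y^2 = x^3 + 31 x + 16 (mod 37) for (x, y) = (36, 25).
LHS: y^2 = 25^2 mod 37 = 33
RHS: x^3 + 31 x + 16 = 36^3 + 31*36 + 16 mod 37 = 21
LHS != RHS

No, not on the curve


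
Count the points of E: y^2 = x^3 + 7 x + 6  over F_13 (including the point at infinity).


For each x in F_13, count y with y^2 = x^3 + 7 x + 6 mod 13:
  x = 1: RHS = 1, y in [1, 12]  -> 2 point(s)
  x = 5: RHS = 10, y in [6, 7]  -> 2 point(s)
  x = 6: RHS = 4, y in [2, 11]  -> 2 point(s)
  x = 10: RHS = 10, y in [6, 7]  -> 2 point(s)
  x = 11: RHS = 10, y in [6, 7]  -> 2 point(s)
Affine points: 10. Add the point at infinity: total = 11.

#E(F_13) = 11


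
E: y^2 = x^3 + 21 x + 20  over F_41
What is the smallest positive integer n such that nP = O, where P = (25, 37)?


Compute successive multiples of P until we hit O:
  1P = (25, 37)
  2P = (31, 32)
  3P = (21, 28)
  4P = (18, 30)
  5P = (40, 30)
  6P = (1, 1)
  7P = (7, 31)
  8P = (0, 26)
  ... (continuing to 54P)
  54P = O

ord(P) = 54


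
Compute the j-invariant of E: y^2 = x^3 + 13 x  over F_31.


Delta = -16(4 a^3 + 27 b^2) mod 31 = 8
-1728 * (4 a)^3 = -1728 * (4*13)^3 mod 31 = 29
j = 29 * 8^(-1) mod 31 = 23

j = 23 (mod 31)


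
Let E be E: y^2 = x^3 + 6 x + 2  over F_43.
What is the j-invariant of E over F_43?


Delta = -16(4 a^3 + 27 b^2) mod 43 = 14
-1728 * (4 a)^3 = -1728 * (4*6)^3 mod 43 = 4
j = 4 * 14^(-1) mod 43 = 31

j = 31 (mod 43)


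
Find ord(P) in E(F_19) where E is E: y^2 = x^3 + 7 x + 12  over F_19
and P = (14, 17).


Compute successive multiples of P until we hit O:
  1P = (14, 17)
  2P = (17, 16)
  3P = (5, 18)
  4P = (4, 3)
  5P = (6, 17)
  6P = (18, 2)
  7P = (7, 9)
  8P = (9, 5)
  ... (continuing to 22P)
  22P = O

ord(P) = 22


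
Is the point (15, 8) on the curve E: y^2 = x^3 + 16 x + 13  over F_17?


Check whether y^2 = x^3 + 16 x + 13 (mod 17) for (x, y) = (15, 8).
LHS: y^2 = 8^2 mod 17 = 13
RHS: x^3 + 16 x + 13 = 15^3 + 16*15 + 13 mod 17 = 7
LHS != RHS

No, not on the curve


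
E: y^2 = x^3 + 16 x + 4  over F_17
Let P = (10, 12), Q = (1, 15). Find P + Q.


P != Q, so use the chord formula.
s = (y2 - y1) / (x2 - x1) = (3) / (8) mod 17 = 11
x3 = s^2 - x1 - x2 mod 17 = 11^2 - 10 - 1 = 8
y3 = s (x1 - x3) - y1 mod 17 = 11 * (10 - 8) - 12 = 10

P + Q = (8, 10)


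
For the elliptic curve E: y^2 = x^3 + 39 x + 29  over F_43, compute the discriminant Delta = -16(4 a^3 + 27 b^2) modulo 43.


4 a^3 + 27 b^2 = 4*39^3 + 27*29^2 = 237276 + 22707 = 259983
Delta = -16 * (259983) = -4159728
Delta mod 43 = 6

Delta = 6 (mod 43)


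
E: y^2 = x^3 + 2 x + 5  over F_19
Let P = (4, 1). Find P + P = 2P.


Doubling: s = (3 x1^2 + a) / (2 y1)
s = (3*4^2 + 2) / (2*1) mod 19 = 6
x3 = s^2 - 2 x1 mod 19 = 6^2 - 2*4 = 9
y3 = s (x1 - x3) - y1 mod 19 = 6 * (4 - 9) - 1 = 7

2P = (9, 7)


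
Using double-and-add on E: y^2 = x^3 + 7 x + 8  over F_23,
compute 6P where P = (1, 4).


k = 6 = 110_2 (binary, LSB first: 011)
Double-and-add from P = (1, 4):
  bit 0 = 0: acc unchanged = O
  bit 1 = 1: acc = O + (1, 19) = (1, 19)
  bit 2 = 1: acc = (1, 19) + (1, 4) = O

6P = O


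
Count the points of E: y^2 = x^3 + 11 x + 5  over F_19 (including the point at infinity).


For each x in F_19, count y with y^2 = x^3 + 11 x + 5 mod 19:
  x = 0: RHS = 5, y in [9, 10]  -> 2 point(s)
  x = 1: RHS = 17, y in [6, 13]  -> 2 point(s)
  x = 2: RHS = 16, y in [4, 15]  -> 2 point(s)
  x = 7: RHS = 7, y in [8, 11]  -> 2 point(s)
  x = 8: RHS = 16, y in [4, 15]  -> 2 point(s)
  x = 9: RHS = 16, y in [4, 15]  -> 2 point(s)
  x = 15: RHS = 11, y in [7, 12]  -> 2 point(s)
Affine points: 14. Add the point at infinity: total = 15.

#E(F_19) = 15


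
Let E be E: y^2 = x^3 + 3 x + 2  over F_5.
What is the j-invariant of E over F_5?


Delta = -16(4 a^3 + 27 b^2) mod 5 = 4
-1728 * (4 a)^3 = -1728 * (4*3)^3 mod 5 = 1
j = 1 * 4^(-1) mod 5 = 4

j = 4 (mod 5)


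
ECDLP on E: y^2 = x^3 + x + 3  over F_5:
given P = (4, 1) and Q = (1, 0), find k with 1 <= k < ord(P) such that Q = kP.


Enumerate multiples of P until we hit Q = (1, 0):
  1P = (4, 1)
  2P = (1, 0)
Match found at i = 2.

k = 2


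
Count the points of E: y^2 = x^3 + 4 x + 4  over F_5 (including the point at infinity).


For each x in F_5, count y with y^2 = x^3 + 4 x + 4 mod 5:
  x = 0: RHS = 4, y in [2, 3]  -> 2 point(s)
  x = 1: RHS = 4, y in [2, 3]  -> 2 point(s)
  x = 2: RHS = 0, y in [0]  -> 1 point(s)
  x = 4: RHS = 4, y in [2, 3]  -> 2 point(s)
Affine points: 7. Add the point at infinity: total = 8.

#E(F_5) = 8


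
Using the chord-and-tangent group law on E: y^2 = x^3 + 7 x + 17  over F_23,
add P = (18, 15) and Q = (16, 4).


P != Q, so use the chord formula.
s = (y2 - y1) / (x2 - x1) = (12) / (21) mod 23 = 17
x3 = s^2 - x1 - x2 mod 23 = 17^2 - 18 - 16 = 2
y3 = s (x1 - x3) - y1 mod 23 = 17 * (18 - 2) - 15 = 4

P + Q = (2, 4)


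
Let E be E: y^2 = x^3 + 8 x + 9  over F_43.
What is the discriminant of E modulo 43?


4 a^3 + 27 b^2 = 4*8^3 + 27*9^2 = 2048 + 2187 = 4235
Delta = -16 * (4235) = -67760
Delta mod 43 = 8

Delta = 8 (mod 43)


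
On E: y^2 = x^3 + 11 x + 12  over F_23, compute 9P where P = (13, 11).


k = 9 = 1001_2 (binary, LSB first: 1001)
Double-and-add from P = (13, 11):
  bit 0 = 1: acc = O + (13, 11) = (13, 11)
  bit 1 = 0: acc unchanged = (13, 11)
  bit 2 = 0: acc unchanged = (13, 11)
  bit 3 = 1: acc = (13, 11) + (12, 20) = (10, 8)

9P = (10, 8)


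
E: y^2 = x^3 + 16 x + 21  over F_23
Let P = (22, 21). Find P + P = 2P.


Doubling: s = (3 x1^2 + a) / (2 y1)
s = (3*22^2 + 16) / (2*21) mod 23 = 1
x3 = s^2 - 2 x1 mod 23 = 1^2 - 2*22 = 3
y3 = s (x1 - x3) - y1 mod 23 = 1 * (22 - 3) - 21 = 21

2P = (3, 21)


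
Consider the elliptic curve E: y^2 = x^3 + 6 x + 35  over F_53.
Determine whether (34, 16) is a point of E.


Check whether y^2 = x^3 + 6 x + 35 (mod 53) for (x, y) = (34, 16).
LHS: y^2 = 16^2 mod 53 = 44
RHS: x^3 + 6 x + 35 = 34^3 + 6*34 + 35 mod 53 = 5
LHS != RHS

No, not on the curve


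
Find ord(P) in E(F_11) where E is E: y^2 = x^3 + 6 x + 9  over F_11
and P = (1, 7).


Compute successive multiples of P until we hit O:
  1P = (1, 7)
  2P = (7, 8)
  3P = (7, 3)
  4P = (1, 4)
  5P = O

ord(P) = 5


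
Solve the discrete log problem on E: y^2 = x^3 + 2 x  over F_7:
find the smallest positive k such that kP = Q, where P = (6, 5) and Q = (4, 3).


Enumerate multiples of P until we hit Q = (4, 3):
  1P = (6, 5)
  2P = (4, 3)
Match found at i = 2.

k = 2


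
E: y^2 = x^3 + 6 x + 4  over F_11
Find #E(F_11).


For each x in F_11, count y with y^2 = x^3 + 6 x + 4 mod 11:
  x = 0: RHS = 4, y in [2, 9]  -> 2 point(s)
  x = 1: RHS = 0, y in [0]  -> 1 point(s)
  x = 3: RHS = 5, y in [4, 7]  -> 2 point(s)
  x = 4: RHS = 4, y in [2, 9]  -> 2 point(s)
  x = 5: RHS = 5, y in [4, 7]  -> 2 point(s)
  x = 6: RHS = 3, y in [5, 6]  -> 2 point(s)
  x = 7: RHS = 4, y in [2, 9]  -> 2 point(s)
  x = 8: RHS = 3, y in [5, 6]  -> 2 point(s)
Affine points: 15. Add the point at infinity: total = 16.

#E(F_11) = 16


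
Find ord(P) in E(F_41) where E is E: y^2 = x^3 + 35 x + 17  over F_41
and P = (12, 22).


Compute successive multiples of P until we hit O:
  1P = (12, 22)
  2P = (9, 35)
  3P = (16, 9)
  4P = (21, 38)
  5P = (39, 12)
  6P = (29, 1)
  7P = (36, 39)
  8P = (35, 1)
  ... (continuing to 47P)
  47P = O

ord(P) = 47


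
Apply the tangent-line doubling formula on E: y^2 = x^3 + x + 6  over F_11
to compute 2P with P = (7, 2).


Doubling: s = (3 x1^2 + a) / (2 y1)
s = (3*7^2 + 1) / (2*2) mod 11 = 4
x3 = s^2 - 2 x1 mod 11 = 4^2 - 2*7 = 2
y3 = s (x1 - x3) - y1 mod 11 = 4 * (7 - 2) - 2 = 7

2P = (2, 7)


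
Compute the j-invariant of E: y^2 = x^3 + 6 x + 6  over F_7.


Delta = -16(4 a^3 + 27 b^2) mod 7 = 3
-1728 * (4 a)^3 = -1728 * (4*6)^3 mod 7 = 6
j = 6 * 3^(-1) mod 7 = 2

j = 2 (mod 7)


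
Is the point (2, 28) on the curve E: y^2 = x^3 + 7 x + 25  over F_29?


Check whether y^2 = x^3 + 7 x + 25 (mod 29) for (x, y) = (2, 28).
LHS: y^2 = 28^2 mod 29 = 1
RHS: x^3 + 7 x + 25 = 2^3 + 7*2 + 25 mod 29 = 18
LHS != RHS

No, not on the curve


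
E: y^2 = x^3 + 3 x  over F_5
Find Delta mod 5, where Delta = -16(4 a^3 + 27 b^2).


4 a^3 + 27 b^2 = 4*3^3 + 27*0^2 = 108 + 0 = 108
Delta = -16 * (108) = -1728
Delta mod 5 = 2

Delta = 2 (mod 5)


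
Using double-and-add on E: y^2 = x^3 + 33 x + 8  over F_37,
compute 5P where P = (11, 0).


k = 5 = 101_2 (binary, LSB first: 101)
Double-and-add from P = (11, 0):
  bit 0 = 1: acc = O + (11, 0) = (11, 0)
  bit 1 = 0: acc unchanged = (11, 0)
  bit 2 = 1: acc = (11, 0) + O = (11, 0)

5P = (11, 0)


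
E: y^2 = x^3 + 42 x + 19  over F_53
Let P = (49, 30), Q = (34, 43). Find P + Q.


P != Q, so use the chord formula.
s = (y2 - y1) / (x2 - x1) = (13) / (38) mod 53 = 38
x3 = s^2 - x1 - x2 mod 53 = 38^2 - 49 - 34 = 36
y3 = s (x1 - x3) - y1 mod 53 = 38 * (49 - 36) - 30 = 40

P + Q = (36, 40)


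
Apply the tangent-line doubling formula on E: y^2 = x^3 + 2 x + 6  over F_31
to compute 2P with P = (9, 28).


Doubling: s = (3 x1^2 + a) / (2 y1)
s = (3*9^2 + 2) / (2*28) mod 31 = 16
x3 = s^2 - 2 x1 mod 31 = 16^2 - 2*9 = 21
y3 = s (x1 - x3) - y1 mod 31 = 16 * (9 - 21) - 28 = 28

2P = (21, 28)


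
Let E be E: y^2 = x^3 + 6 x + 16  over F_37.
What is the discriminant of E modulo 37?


4 a^3 + 27 b^2 = 4*6^3 + 27*16^2 = 864 + 6912 = 7776
Delta = -16 * (7776) = -124416
Delta mod 37 = 15

Delta = 15 (mod 37)


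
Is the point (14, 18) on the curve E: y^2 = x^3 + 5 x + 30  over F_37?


Check whether y^2 = x^3 + 5 x + 30 (mod 37) for (x, y) = (14, 18).
LHS: y^2 = 18^2 mod 37 = 28
RHS: x^3 + 5 x + 30 = 14^3 + 5*14 + 30 mod 37 = 32
LHS != RHS

No, not on the curve


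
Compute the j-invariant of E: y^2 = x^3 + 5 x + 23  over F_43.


Delta = -16(4 a^3 + 27 b^2) mod 43 = 15
-1728 * (4 a)^3 = -1728 * (4*5)^3 mod 43 = 27
j = 27 * 15^(-1) mod 43 = 19

j = 19 (mod 43)


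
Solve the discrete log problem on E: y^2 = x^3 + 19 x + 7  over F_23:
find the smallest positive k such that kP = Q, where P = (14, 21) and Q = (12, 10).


Enumerate multiples of P until we hit Q = (12, 10):
  1P = (14, 21)
  2P = (13, 17)
  3P = (12, 10)
Match found at i = 3.

k = 3


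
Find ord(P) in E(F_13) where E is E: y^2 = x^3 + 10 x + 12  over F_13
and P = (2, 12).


Compute successive multiples of P until we hit O:
  1P = (2, 12)
  2P = (0, 5)
  3P = (7, 3)
  4P = (1, 7)
  5P = (9, 5)
  6P = (3, 2)
  7P = (4, 8)
  8P = (11, 6)
  ... (continuing to 19P)
  19P = O

ord(P) = 19


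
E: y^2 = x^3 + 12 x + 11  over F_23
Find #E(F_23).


For each x in F_23, count y with y^2 = x^3 + 12 x + 11 mod 23:
  x = 1: RHS = 1, y in [1, 22]  -> 2 point(s)
  x = 4: RHS = 8, y in [10, 13]  -> 2 point(s)
  x = 5: RHS = 12, y in [9, 14]  -> 2 point(s)
  x = 6: RHS = 0, y in [0]  -> 1 point(s)
  x = 7: RHS = 1, y in [1, 22]  -> 2 point(s)
  x = 10: RHS = 4, y in [2, 21]  -> 2 point(s)
  x = 11: RHS = 2, y in [5, 18]  -> 2 point(s)
  x = 13: RHS = 18, y in [8, 15]  -> 2 point(s)
  x = 14: RHS = 2, y in [5, 18]  -> 2 point(s)
  x = 15: RHS = 1, y in [1, 22]  -> 2 point(s)
  x = 21: RHS = 2, y in [5, 18]  -> 2 point(s)
Affine points: 21. Add the point at infinity: total = 22.

#E(F_23) = 22


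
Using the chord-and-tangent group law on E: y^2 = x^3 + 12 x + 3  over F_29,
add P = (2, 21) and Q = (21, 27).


P != Q, so use the chord formula.
s = (y2 - y1) / (x2 - x1) = (6) / (19) mod 29 = 11
x3 = s^2 - x1 - x2 mod 29 = 11^2 - 2 - 21 = 11
y3 = s (x1 - x3) - y1 mod 29 = 11 * (2 - 11) - 21 = 25

P + Q = (11, 25)


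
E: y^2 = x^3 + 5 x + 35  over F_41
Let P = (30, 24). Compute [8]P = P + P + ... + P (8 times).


k = 8 = 1000_2 (binary, LSB first: 0001)
Double-and-add from P = (30, 24):
  bit 0 = 0: acc unchanged = O
  bit 1 = 0: acc unchanged = O
  bit 2 = 0: acc unchanged = O
  bit 3 = 1: acc = O + (33, 37) = (33, 37)

8P = (33, 37)


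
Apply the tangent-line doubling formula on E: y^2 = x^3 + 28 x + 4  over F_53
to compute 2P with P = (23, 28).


Doubling: s = (3 x1^2 + a) / (2 y1)
s = (3*23^2 + 28) / (2*28) mod 53 = 26
x3 = s^2 - 2 x1 mod 53 = 26^2 - 2*23 = 47
y3 = s (x1 - x3) - y1 mod 53 = 26 * (23 - 47) - 28 = 37

2P = (47, 37)


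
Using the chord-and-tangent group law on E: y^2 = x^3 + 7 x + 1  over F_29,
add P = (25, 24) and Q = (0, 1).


P != Q, so use the chord formula.
s = (y2 - y1) / (x2 - x1) = (6) / (4) mod 29 = 16
x3 = s^2 - x1 - x2 mod 29 = 16^2 - 25 - 0 = 28
y3 = s (x1 - x3) - y1 mod 29 = 16 * (25 - 28) - 24 = 15

P + Q = (28, 15)


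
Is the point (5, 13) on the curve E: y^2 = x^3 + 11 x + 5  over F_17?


Check whether y^2 = x^3 + 11 x + 5 (mod 17) for (x, y) = (5, 13).
LHS: y^2 = 13^2 mod 17 = 16
RHS: x^3 + 11 x + 5 = 5^3 + 11*5 + 5 mod 17 = 15
LHS != RHS

No, not on the curve


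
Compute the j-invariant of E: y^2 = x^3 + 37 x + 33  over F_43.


Delta = -16(4 a^3 + 27 b^2) mod 43 = 36
-1728 * (4 a)^3 = -1728 * (4*37)^3 mod 43 = 39
j = 39 * 36^(-1) mod 43 = 19

j = 19 (mod 43)


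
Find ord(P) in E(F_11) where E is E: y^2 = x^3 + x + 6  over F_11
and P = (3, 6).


Compute successive multiples of P until we hit O:
  1P = (3, 6)
  2P = (8, 8)
  3P = (5, 2)
  4P = (7, 2)
  5P = (2, 4)
  6P = (10, 2)
  7P = (10, 9)
  8P = (2, 7)
  ... (continuing to 13P)
  13P = O

ord(P) = 13


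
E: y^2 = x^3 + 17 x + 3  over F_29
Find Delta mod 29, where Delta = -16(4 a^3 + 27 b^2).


4 a^3 + 27 b^2 = 4*17^3 + 27*3^2 = 19652 + 243 = 19895
Delta = -16 * (19895) = -318320
Delta mod 29 = 13

Delta = 13 (mod 29)


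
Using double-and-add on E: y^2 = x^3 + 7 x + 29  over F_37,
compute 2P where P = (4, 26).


k = 2 = 10_2 (binary, LSB first: 01)
Double-and-add from P = (4, 26):
  bit 0 = 0: acc unchanged = O
  bit 1 = 1: acc = O + (26, 29) = (26, 29)

2P = (26, 29)


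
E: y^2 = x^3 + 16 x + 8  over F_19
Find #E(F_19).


For each x in F_19, count y with y^2 = x^3 + 16 x + 8 mod 19:
  x = 1: RHS = 6, y in [5, 14]  -> 2 point(s)
  x = 3: RHS = 7, y in [8, 11]  -> 2 point(s)
  x = 5: RHS = 4, y in [2, 17]  -> 2 point(s)
  x = 6: RHS = 16, y in [4, 15]  -> 2 point(s)
  x = 7: RHS = 7, y in [8, 11]  -> 2 point(s)
  x = 9: RHS = 7, y in [8, 11]  -> 2 point(s)
  x = 10: RHS = 9, y in [3, 16]  -> 2 point(s)
  x = 12: RHS = 9, y in [3, 16]  -> 2 point(s)
  x = 13: RHS = 0, y in [0]  -> 1 point(s)
  x = 16: RHS = 9, y in [3, 16]  -> 2 point(s)
  x = 17: RHS = 6, y in [5, 14]  -> 2 point(s)
Affine points: 21. Add the point at infinity: total = 22.

#E(F_19) = 22


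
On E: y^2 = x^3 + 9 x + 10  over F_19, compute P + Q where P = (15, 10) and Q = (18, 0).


P != Q, so use the chord formula.
s = (y2 - y1) / (x2 - x1) = (9) / (3) mod 19 = 3
x3 = s^2 - x1 - x2 mod 19 = 3^2 - 15 - 18 = 14
y3 = s (x1 - x3) - y1 mod 19 = 3 * (15 - 14) - 10 = 12

P + Q = (14, 12)


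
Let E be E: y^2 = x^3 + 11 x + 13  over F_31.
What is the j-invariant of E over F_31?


Delta = -16(4 a^3 + 27 b^2) mod 31 = 1
-1728 * (4 a)^3 = -1728 * (4*11)^3 mod 31 = 30
j = 30 * 1^(-1) mod 31 = 30

j = 30 (mod 31)


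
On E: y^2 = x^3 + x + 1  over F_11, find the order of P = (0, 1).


Compute successive multiples of P until we hit O:
  1P = (0, 1)
  2P = (3, 3)
  3P = (6, 6)
  4P = (6, 5)
  5P = (3, 8)
  6P = (0, 10)
  7P = O

ord(P) = 7


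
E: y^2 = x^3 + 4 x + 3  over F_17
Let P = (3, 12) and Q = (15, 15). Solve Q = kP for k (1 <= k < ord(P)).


Enumerate multiples of P until we hit Q = (15, 15):
  1P = (3, 12)
  2P = (15, 15)
Match found at i = 2.

k = 2


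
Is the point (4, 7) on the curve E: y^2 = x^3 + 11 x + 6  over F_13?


Check whether y^2 = x^3 + 11 x + 6 (mod 13) for (x, y) = (4, 7).
LHS: y^2 = 7^2 mod 13 = 10
RHS: x^3 + 11 x + 6 = 4^3 + 11*4 + 6 mod 13 = 10
LHS = RHS

Yes, on the curve


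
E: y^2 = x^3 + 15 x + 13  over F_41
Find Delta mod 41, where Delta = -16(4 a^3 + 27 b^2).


4 a^3 + 27 b^2 = 4*15^3 + 27*13^2 = 13500 + 4563 = 18063
Delta = -16 * (18063) = -289008
Delta mod 41 = 1

Delta = 1 (mod 41)


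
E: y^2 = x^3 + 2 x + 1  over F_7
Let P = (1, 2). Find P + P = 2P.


Doubling: s = (3 x1^2 + a) / (2 y1)
s = (3*1^2 + 2) / (2*2) mod 7 = 3
x3 = s^2 - 2 x1 mod 7 = 3^2 - 2*1 = 0
y3 = s (x1 - x3) - y1 mod 7 = 3 * (1 - 0) - 2 = 1

2P = (0, 1)


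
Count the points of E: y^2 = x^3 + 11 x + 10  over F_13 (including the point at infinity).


For each x in F_13, count y with y^2 = x^3 + 11 x + 10 mod 13:
  x = 0: RHS = 10, y in [6, 7]  -> 2 point(s)
  x = 1: RHS = 9, y in [3, 10]  -> 2 point(s)
  x = 2: RHS = 1, y in [1, 12]  -> 2 point(s)
  x = 4: RHS = 1, y in [1, 12]  -> 2 point(s)
  x = 7: RHS = 1, y in [1, 12]  -> 2 point(s)
  x = 8: RHS = 12, y in [5, 8]  -> 2 point(s)
Affine points: 12. Add the point at infinity: total = 13.

#E(F_13) = 13


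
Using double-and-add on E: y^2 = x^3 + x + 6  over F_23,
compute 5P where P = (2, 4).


k = 5 = 101_2 (binary, LSB first: 101)
Double-and-add from P = (2, 4):
  bit 0 = 1: acc = O + (2, 4) = (2, 4)
  bit 1 = 0: acc unchanged = (2, 4)
  bit 2 = 1: acc = (2, 4) + (3, 6) = (22, 2)

5P = (22, 2)


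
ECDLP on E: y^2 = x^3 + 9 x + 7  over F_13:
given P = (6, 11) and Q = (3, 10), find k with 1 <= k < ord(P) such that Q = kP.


Enumerate multiples of P until we hit Q = (3, 10):
  1P = (6, 11)
  2P = (1, 2)
  3P = (3, 10)
Match found at i = 3.

k = 3


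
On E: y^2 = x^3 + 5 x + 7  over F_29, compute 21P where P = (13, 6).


k = 21 = 10101_2 (binary, LSB first: 10101)
Double-and-add from P = (13, 6):
  bit 0 = 1: acc = O + (13, 6) = (13, 6)
  bit 1 = 0: acc unchanged = (13, 6)
  bit 2 = 1: acc = (13, 6) + (11, 28) = (10, 19)
  bit 3 = 0: acc unchanged = (10, 19)
  bit 4 = 1: acc = (10, 19) + (22, 21) = (22, 8)

21P = (22, 8)


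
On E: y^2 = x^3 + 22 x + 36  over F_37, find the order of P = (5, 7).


Compute successive multiples of P until we hit O:
  1P = (5, 7)
  2P = (28, 16)
  3P = (8, 24)
  4P = (15, 35)
  5P = (13, 15)
  6P = (20, 15)
  7P = (21, 19)
  8P = (0, 6)
  ... (continuing to 32P)
  32P = O

ord(P) = 32


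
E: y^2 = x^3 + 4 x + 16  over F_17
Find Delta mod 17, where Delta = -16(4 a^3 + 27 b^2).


4 a^3 + 27 b^2 = 4*4^3 + 27*16^2 = 256 + 6912 = 7168
Delta = -16 * (7168) = -114688
Delta mod 17 = 11

Delta = 11 (mod 17)


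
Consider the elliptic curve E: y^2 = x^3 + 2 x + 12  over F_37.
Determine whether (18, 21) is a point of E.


Check whether y^2 = x^3 + 2 x + 12 (mod 37) for (x, y) = (18, 21).
LHS: y^2 = 21^2 mod 37 = 34
RHS: x^3 + 2 x + 12 = 18^3 + 2*18 + 12 mod 37 = 34
LHS = RHS

Yes, on the curve


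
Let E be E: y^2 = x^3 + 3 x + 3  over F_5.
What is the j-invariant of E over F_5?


Delta = -16(4 a^3 + 27 b^2) mod 5 = 4
-1728 * (4 a)^3 = -1728 * (4*3)^3 mod 5 = 1
j = 1 * 4^(-1) mod 5 = 4

j = 4 (mod 5)


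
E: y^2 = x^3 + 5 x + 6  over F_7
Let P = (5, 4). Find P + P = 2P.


Doubling: s = (3 x1^2 + a) / (2 y1)
s = (3*5^2 + 5) / (2*4) mod 7 = 3
x3 = s^2 - 2 x1 mod 7 = 3^2 - 2*5 = 6
y3 = s (x1 - x3) - y1 mod 7 = 3 * (5 - 6) - 4 = 0

2P = (6, 0)


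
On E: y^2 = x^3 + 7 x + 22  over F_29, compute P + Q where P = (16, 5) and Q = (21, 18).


P != Q, so use the chord formula.
s = (y2 - y1) / (x2 - x1) = (13) / (5) mod 29 = 20
x3 = s^2 - x1 - x2 mod 29 = 20^2 - 16 - 21 = 15
y3 = s (x1 - x3) - y1 mod 29 = 20 * (16 - 15) - 5 = 15

P + Q = (15, 15)


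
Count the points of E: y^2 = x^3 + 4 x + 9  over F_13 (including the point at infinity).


For each x in F_13, count y with y^2 = x^3 + 4 x + 9 mod 13:
  x = 0: RHS = 9, y in [3, 10]  -> 2 point(s)
  x = 1: RHS = 1, y in [1, 12]  -> 2 point(s)
  x = 2: RHS = 12, y in [5, 8]  -> 2 point(s)
  x = 3: RHS = 9, y in [3, 10]  -> 2 point(s)
  x = 7: RHS = 3, y in [4, 9]  -> 2 point(s)
  x = 10: RHS = 9, y in [3, 10]  -> 2 point(s)
  x = 12: RHS = 4, y in [2, 11]  -> 2 point(s)
Affine points: 14. Add the point at infinity: total = 15.

#E(F_13) = 15


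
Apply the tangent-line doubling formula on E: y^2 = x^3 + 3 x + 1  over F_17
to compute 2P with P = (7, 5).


Doubling: s = (3 x1^2 + a) / (2 y1)
s = (3*7^2 + 3) / (2*5) mod 17 = 15
x3 = s^2 - 2 x1 mod 17 = 15^2 - 2*7 = 7
y3 = s (x1 - x3) - y1 mod 17 = 15 * (7 - 7) - 5 = 12

2P = (7, 12)


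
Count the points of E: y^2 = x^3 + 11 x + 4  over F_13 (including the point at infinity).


For each x in F_13, count y with y^2 = x^3 + 11 x + 4 mod 13:
  x = 0: RHS = 4, y in [2, 11]  -> 2 point(s)
  x = 1: RHS = 3, y in [4, 9]  -> 2 point(s)
  x = 3: RHS = 12, y in [5, 8]  -> 2 point(s)
  x = 6: RHS = 0, y in [0]  -> 1 point(s)
  x = 9: RHS = 0, y in [0]  -> 1 point(s)
  x = 10: RHS = 9, y in [3, 10]  -> 2 point(s)
  x = 11: RHS = 0, y in [0]  -> 1 point(s)
Affine points: 11. Add the point at infinity: total = 12.

#E(F_13) = 12


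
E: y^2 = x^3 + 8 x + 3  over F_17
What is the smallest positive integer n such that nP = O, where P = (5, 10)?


Compute successive multiples of P until we hit O:
  1P = (5, 10)
  2P = (15, 8)
  3P = (12, 5)
  4P = (13, 3)
  5P = (8, 16)
  6P = (8, 1)
  7P = (13, 14)
  8P = (12, 12)
  ... (continuing to 11P)
  11P = O

ord(P) = 11


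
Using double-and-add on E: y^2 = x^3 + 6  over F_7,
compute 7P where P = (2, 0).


k = 7 = 111_2 (binary, LSB first: 111)
Double-and-add from P = (2, 0):
  bit 0 = 1: acc = O + (2, 0) = (2, 0)
  bit 1 = 1: acc = (2, 0) + O = (2, 0)
  bit 2 = 1: acc = (2, 0) + O = (2, 0)

7P = (2, 0)


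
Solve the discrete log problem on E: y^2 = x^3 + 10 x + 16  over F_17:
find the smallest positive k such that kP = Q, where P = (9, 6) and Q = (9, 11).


Enumerate multiples of P until we hit Q = (9, 11):
  1P = (9, 6)
  2P = (8, 8)
  3P = (4, 1)
  4P = (5, 15)
  5P = (7, 15)
  6P = (0, 13)
  7P = (0, 4)
  8P = (7, 2)
  9P = (5, 2)
  10P = (4, 16)
  11P = (8, 9)
  12P = (9, 11)
Match found at i = 12.

k = 12


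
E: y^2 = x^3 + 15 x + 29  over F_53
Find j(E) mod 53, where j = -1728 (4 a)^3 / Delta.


Delta = -16(4 a^3 + 27 b^2) mod 53 = 31
-1728 * (4 a)^3 = -1728 * (4*15)^3 mod 53 = 48
j = 48 * 31^(-1) mod 53 = 46

j = 46 (mod 53)


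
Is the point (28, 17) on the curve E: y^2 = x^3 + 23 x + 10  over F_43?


Check whether y^2 = x^3 + 23 x + 10 (mod 43) for (x, y) = (28, 17).
LHS: y^2 = 17^2 mod 43 = 31
RHS: x^3 + 23 x + 10 = 28^3 + 23*28 + 10 mod 43 = 31
LHS = RHS

Yes, on the curve


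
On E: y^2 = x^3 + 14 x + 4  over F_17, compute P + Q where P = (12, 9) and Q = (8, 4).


P != Q, so use the chord formula.
s = (y2 - y1) / (x2 - x1) = (12) / (13) mod 17 = 14
x3 = s^2 - x1 - x2 mod 17 = 14^2 - 12 - 8 = 6
y3 = s (x1 - x3) - y1 mod 17 = 14 * (12 - 6) - 9 = 7

P + Q = (6, 7)


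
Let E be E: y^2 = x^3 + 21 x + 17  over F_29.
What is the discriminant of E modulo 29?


4 a^3 + 27 b^2 = 4*21^3 + 27*17^2 = 37044 + 7803 = 44847
Delta = -16 * (44847) = -717552
Delta mod 29 = 24

Delta = 24 (mod 29)


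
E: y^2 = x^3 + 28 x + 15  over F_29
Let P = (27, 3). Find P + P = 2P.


Doubling: s = (3 x1^2 + a) / (2 y1)
s = (3*27^2 + 28) / (2*3) mod 29 = 26
x3 = s^2 - 2 x1 mod 29 = 26^2 - 2*27 = 13
y3 = s (x1 - x3) - y1 mod 29 = 26 * (27 - 13) - 3 = 13

2P = (13, 13)


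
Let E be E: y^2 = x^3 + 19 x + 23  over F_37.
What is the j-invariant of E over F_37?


Delta = -16(4 a^3 + 27 b^2) mod 37 = 13
-1728 * (4 a)^3 = -1728 * (4*19)^3 mod 37 = 14
j = 14 * 13^(-1) mod 37 = 21

j = 21 (mod 37)


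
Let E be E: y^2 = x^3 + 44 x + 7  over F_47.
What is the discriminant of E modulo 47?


4 a^3 + 27 b^2 = 4*44^3 + 27*7^2 = 340736 + 1323 = 342059
Delta = -16 * (342059) = -5472944
Delta mod 47 = 18

Delta = 18 (mod 47)


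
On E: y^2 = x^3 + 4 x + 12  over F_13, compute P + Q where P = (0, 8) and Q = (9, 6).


P != Q, so use the chord formula.
s = (y2 - y1) / (x2 - x1) = (11) / (9) mod 13 = 7
x3 = s^2 - x1 - x2 mod 13 = 7^2 - 0 - 9 = 1
y3 = s (x1 - x3) - y1 mod 13 = 7 * (0 - 1) - 8 = 11

P + Q = (1, 11)


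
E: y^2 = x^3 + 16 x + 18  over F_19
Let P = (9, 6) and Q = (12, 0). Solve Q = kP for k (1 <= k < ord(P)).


Enumerate multiples of P until we hit Q = (12, 0):
  1P = (9, 6)
  2P = (2, 1)
  3P = (12, 0)
Match found at i = 3.

k = 3


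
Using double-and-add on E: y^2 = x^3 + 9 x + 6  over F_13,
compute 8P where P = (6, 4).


k = 8 = 1000_2 (binary, LSB first: 0001)
Double-and-add from P = (6, 4):
  bit 0 = 0: acc unchanged = O
  bit 1 = 0: acc unchanged = O
  bit 2 = 0: acc unchanged = O
  bit 3 = 1: acc = O + (9, 6) = (9, 6)

8P = (9, 6)


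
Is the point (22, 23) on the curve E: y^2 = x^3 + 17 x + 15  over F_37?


Check whether y^2 = x^3 + 17 x + 15 (mod 37) for (x, y) = (22, 23).
LHS: y^2 = 23^2 mod 37 = 11
RHS: x^3 + 17 x + 15 = 22^3 + 17*22 + 15 mod 37 = 11
LHS = RHS

Yes, on the curve


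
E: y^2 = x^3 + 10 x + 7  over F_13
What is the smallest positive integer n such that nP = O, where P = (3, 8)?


Compute successive multiples of P until we hit O:
  1P = (3, 8)
  2P = (6, 7)
  3P = (7, 2)
  4P = (2, 10)
  5P = (12, 10)
  6P = (8, 1)
  7P = (5, 0)
  8P = (8, 12)
  ... (continuing to 14P)
  14P = O

ord(P) = 14


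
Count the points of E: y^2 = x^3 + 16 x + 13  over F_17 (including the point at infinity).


For each x in F_17, count y with y^2 = x^3 + 16 x + 13 mod 17:
  x = 0: RHS = 13, y in [8, 9]  -> 2 point(s)
  x = 1: RHS = 13, y in [8, 9]  -> 2 point(s)
  x = 2: RHS = 2, y in [6, 11]  -> 2 point(s)
  x = 6: RHS = 2, y in [6, 11]  -> 2 point(s)
  x = 7: RHS = 9, y in [3, 14]  -> 2 point(s)
  x = 9: RHS = 2, y in [6, 11]  -> 2 point(s)
  x = 10: RHS = 0, y in [0]  -> 1 point(s)
  x = 13: RHS = 4, y in [2, 15]  -> 2 point(s)
  x = 16: RHS = 13, y in [8, 9]  -> 2 point(s)
Affine points: 17. Add the point at infinity: total = 18.

#E(F_17) = 18


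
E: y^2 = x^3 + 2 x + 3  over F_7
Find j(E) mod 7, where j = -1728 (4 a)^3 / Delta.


Delta = -16(4 a^3 + 27 b^2) mod 7 = 3
-1728 * (4 a)^3 = -1728 * (4*2)^3 mod 7 = 1
j = 1 * 3^(-1) mod 7 = 5

j = 5 (mod 7)


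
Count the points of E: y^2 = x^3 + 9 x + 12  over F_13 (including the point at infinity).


For each x in F_13, count y with y^2 = x^3 + 9 x + 12 mod 13:
  x = 0: RHS = 12, y in [5, 8]  -> 2 point(s)
  x = 1: RHS = 9, y in [3, 10]  -> 2 point(s)
  x = 2: RHS = 12, y in [5, 8]  -> 2 point(s)
  x = 3: RHS = 1, y in [1, 12]  -> 2 point(s)
  x = 5: RHS = 0, y in [0]  -> 1 point(s)
  x = 6: RHS = 9, y in [3, 10]  -> 2 point(s)
  x = 9: RHS = 3, y in [4, 9]  -> 2 point(s)
  x = 10: RHS = 10, y in [6, 7]  -> 2 point(s)
  x = 11: RHS = 12, y in [5, 8]  -> 2 point(s)
Affine points: 17. Add the point at infinity: total = 18.

#E(F_13) = 18


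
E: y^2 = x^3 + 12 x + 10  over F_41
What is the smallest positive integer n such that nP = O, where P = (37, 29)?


Compute successive multiples of P until we hit O:
  1P = (37, 29)
  2P = (4, 32)
  3P = (20, 3)
  4P = (35, 3)
  5P = (15, 11)
  6P = (10, 8)
  7P = (27, 38)
  8P = (2, 1)
  ... (continuing to 39P)
  39P = O

ord(P) = 39
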